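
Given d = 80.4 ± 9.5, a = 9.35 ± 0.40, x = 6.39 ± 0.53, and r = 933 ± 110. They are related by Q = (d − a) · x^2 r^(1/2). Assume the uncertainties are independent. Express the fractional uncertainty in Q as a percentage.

Let u = d − a = 71.1. δu = √(δd² + δa²) = √(90.2 + 0.160) = 9.51, so δu/u = 0.134.
Q is then a monomial in u, x, r:
δQ/Q = √((δu/u)² + (2·δx/x)² + (½·δr/r)²) = √(0.0179 + 0.0275 + 0.00348) = 0.221

22.1%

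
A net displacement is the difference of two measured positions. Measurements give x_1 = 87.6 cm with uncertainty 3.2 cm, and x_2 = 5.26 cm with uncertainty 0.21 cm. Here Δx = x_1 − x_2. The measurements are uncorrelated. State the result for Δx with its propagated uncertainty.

82.3 ± 3.21 cm

Sums and differences: (δΔx)² = Σ (cᵢ δxᵢ)².
  (δx_1)² = 10.2;  (δx_2)² = 0.0441
δΔx = √(10.3) = 3.21 cm
Δx = 82.3 cm.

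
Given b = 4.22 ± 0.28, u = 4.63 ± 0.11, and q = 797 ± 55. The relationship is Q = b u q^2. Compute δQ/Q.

Since Q is a product/quotient, work with relative uncertainties:
  (1·δb/b)² = (1×0.0664)² = 0.00440;  (1·δu/u)² = (1×0.0238)² = 0.000564;  (2·δq/q)² = (2×0.0690)² = 0.0190
δQ/Q = √(0.0240) = 0.155

0.155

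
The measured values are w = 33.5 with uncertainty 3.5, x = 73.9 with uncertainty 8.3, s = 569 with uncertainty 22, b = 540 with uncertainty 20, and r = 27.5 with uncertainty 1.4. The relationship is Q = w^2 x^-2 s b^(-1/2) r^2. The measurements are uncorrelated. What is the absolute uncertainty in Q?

1240

Each factor contributes (exponent × relative error)² to (δQ/Q)²:
  (2·δw/w)² = (2×0.104)² = 0.0437;  (-2·δx/x)² = (-2×0.112)² = 0.0505;  (1·δs/s)² = (1×0.0387)² = 0.00149;  (−½·δb/b)² = (-0.5×0.0370)² = 0.000343;  (2·δr/r)² = (2×0.0509)² = 0.0104
δQ/Q = √(0.106) = 0.326
Q = 3810, so δQ = 0.326 × 3810 = 1240.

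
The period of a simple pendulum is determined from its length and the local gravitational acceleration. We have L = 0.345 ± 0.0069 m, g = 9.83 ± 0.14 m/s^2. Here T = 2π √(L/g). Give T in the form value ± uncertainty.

1.18 ± 0.0145 s

Since T is a product/quotient, work with relative uncertainties:
  (½·δL/L)² = (0.5×0.0200)² = 0.000100;  (−½·δg/g)² = (-0.5×0.0142)² = 5.07e-05
δT/T = √(0.000151) = 0.0123
T = 1.18 s, so δT = 0.0123 × 1.18 = 0.0145 s.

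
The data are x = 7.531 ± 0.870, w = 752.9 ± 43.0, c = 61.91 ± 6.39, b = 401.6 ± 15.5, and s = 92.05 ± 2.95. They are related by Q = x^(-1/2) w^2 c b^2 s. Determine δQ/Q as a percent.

Each factor contributes (exponent × relative error)² to (δQ/Q)²:
  (−½·δx/x)² = (-0.5×0.116)² = 0.00334;  (2·δw/w)² = (2×0.0571)² = 0.0130;  (1·δc/c)² = (1×0.103)² = 0.0107;  (2·δb/b)² = (2×0.0386)² = 0.00596;  (1·δs/s)² = (1×0.0320)² = 0.00103
δQ/Q = √(0.0340) = 0.184

18.4%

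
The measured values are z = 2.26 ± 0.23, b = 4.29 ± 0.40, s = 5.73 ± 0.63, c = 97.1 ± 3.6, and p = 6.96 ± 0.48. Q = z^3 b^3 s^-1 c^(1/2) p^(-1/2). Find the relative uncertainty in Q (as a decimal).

0.430

Q is a product of powers, so relative uncertainties combine in quadrature:
  (3·δz/z)² = (3×0.102)² = 0.0932;  (3·δb/b)² = (3×0.0932)² = 0.0782;  (-1·δs/s)² = (-1×0.110)² = 0.0121;  (½·δc/c)² = (0.5×0.0371)² = 0.000344;  (−½·δp/p)² = (-0.5×0.0690)² = 0.00119
δQ/Q = √(0.185) = 0.430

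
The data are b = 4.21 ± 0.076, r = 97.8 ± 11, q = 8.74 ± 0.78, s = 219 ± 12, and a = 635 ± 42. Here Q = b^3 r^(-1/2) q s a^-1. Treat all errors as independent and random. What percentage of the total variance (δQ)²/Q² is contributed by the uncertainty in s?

14.0%

(δQ/Q)² = (3·δb/b)² + (−½·δr/r)² + (1·δq/q)² + (1·δs/s)² + (-1·δa/a)²
  b term: (3×0.0181)² = 0.00293
  r term: (-0.5×0.112)² = 0.00316
  q term: (1×0.0892)² = 0.00796
  s term: (1×0.0548)² = 0.00300
  a term: (-1×0.0661)² = 0.00437
Total = 0.0214. Share from s = 0.00300/0.0214 = 0.140.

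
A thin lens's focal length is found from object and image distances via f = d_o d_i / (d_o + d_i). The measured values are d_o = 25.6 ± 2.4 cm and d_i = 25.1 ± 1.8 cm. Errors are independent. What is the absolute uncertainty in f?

0.746 cm

∂f/∂d_o = (d_i/(d_o+d_i))² = 0.245;  ∂f/∂d_i = (d_o/(d_o+d_i))² = 0.255
δf = √((∂f/∂d_o · δd_o)² + (∂f/∂d_i · δd_i)²) = √(0.346 + 0.211) = 0.746 cm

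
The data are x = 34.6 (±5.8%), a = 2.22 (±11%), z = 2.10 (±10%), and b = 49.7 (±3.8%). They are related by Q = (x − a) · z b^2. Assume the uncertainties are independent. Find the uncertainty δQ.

23600

Let u = x − a = 32.4. δu = √(δx² + δa²) = √(4.03 + 0.0596) = 2.02, so δu/u = 0.0624.
Q is then a monomial in u, z, b:
δQ/Q = √((δu/u)² + (1·δz/z)² + (2·δb/b)²) = √(0.00390 + 0.0100 + 0.00578) = 0.140
Q = 1.68e+05, so δQ = 0.140 × 1.68e+05 = 23600.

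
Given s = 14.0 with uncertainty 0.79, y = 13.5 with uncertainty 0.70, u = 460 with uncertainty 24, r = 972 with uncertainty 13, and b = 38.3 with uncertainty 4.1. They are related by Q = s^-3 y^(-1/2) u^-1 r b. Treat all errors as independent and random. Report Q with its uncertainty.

0.00803 ± 0.00168

Relative error in a monomial: (δQ/Q)² = Σ (nᵢ · δxᵢ/xᵢ)².
  (-3·δs/s)² = (-3×0.0564)² = 0.0287;  (−½·δy/y)² = (-0.5×0.0519)² = 0.000672;  (-1·δu/u)² = (-1×0.0522)² = 0.00272;  (1·δr/r)² = (1×0.0134)² = 0.000179;  (1·δb/b)² = (1×0.107)² = 0.0115
δQ/Q = √(0.0437) = 0.209
Q = 0.00803, so δQ = 0.209 × 0.00803 = 0.00168.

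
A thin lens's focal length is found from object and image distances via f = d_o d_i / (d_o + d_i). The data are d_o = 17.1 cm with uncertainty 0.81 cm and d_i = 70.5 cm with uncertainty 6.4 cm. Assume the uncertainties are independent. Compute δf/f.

∂f/∂d_o = (d_i/(d_o+d_i))² = 0.648;  ∂f/∂d_i = (d_o/(d_o+d_i))² = 0.0381
δf = √((∂f/∂d_o · δd_o)² + (∂f/∂d_i · δd_i)²) = √(0.275 + 0.0595) = 0.579 cm
f = 13.8 cm, so δf/f = 0.579/13.8 = 0.0420.

0.0420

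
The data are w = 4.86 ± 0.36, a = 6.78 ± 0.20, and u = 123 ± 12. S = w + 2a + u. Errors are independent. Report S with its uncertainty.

141 ± 12.0

Absolute uncertainties add in quadrature for a linear combination:
  (δw)² = 0.130;  (2·δa)² = 0.160;  (δu)² = 144
δS = √(144) = 12.0
S = 141.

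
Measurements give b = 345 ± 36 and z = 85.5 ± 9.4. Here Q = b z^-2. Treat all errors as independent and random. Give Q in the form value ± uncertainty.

Each factor contributes (exponent × relative error)² to (δQ/Q)²:
  (1·δb/b)² = (1×0.104)² = 0.0109;  (-2·δz/z)² = (-2×0.110)² = 0.0483
δQ/Q = √(0.0592) = 0.243
Q = 0.0472, so δQ = 0.243 × 0.0472 = 0.0115.

0.0472 ± 0.0115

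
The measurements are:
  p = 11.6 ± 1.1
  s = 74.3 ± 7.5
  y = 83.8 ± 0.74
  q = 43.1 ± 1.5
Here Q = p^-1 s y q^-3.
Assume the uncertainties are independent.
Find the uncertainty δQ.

0.00116

Since Q is a product/quotient, work with relative uncertainties:
  (-1·δp/p)² = (-1×0.0948)² = 0.00899;  (1·δs/s)² = (1×0.101)² = 0.0102;  (1·δy/y)² = (1×0.00883)² = 7.8e-05;  (-3·δq/q)² = (-3×0.0348)² = 0.0109
δQ/Q = √(0.0302) = 0.174
Q = 0.00670, so δQ = 0.174 × 0.00670 = 0.00116.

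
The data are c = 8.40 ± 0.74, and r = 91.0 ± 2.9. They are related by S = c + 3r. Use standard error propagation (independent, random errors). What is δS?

8.73

Absolute uncertainties add in quadrature for a linear combination:
  (δc)² = 0.548;  (3·δr)² = 75.7
δS = √(76.2) = 8.73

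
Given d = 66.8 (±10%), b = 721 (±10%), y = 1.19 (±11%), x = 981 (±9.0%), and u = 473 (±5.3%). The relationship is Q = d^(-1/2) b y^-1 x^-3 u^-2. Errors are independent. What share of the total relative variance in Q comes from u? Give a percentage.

(δQ/Q)² = (−½·δd/d)² + (1·δb/b)² + (-1·δy/y)² + (-3·δx/x)² + (-2·δu/u)²
  d term: (-0.5×0.100)² = 0.00250
  b term: (1×0.100)² = 0.0100
  y term: (-1×0.110)² = 0.0121
  x term: (-3×0.0900)² = 0.0729
  u term: (-2×0.0530)² = 0.0112
Total = 0.109. Share from u = 0.0112/0.109 = 0.103.

10.3%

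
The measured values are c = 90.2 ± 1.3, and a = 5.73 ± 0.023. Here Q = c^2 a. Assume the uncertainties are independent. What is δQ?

For a monomial Q ∝ c^2, a, fractional errors add in quadrature:
  (2·δc/c)² = (2×0.0144)² = 0.000831;  (1·δa/a)² = (1×0.00401)² = 1.61e-05
δQ/Q = √(0.000847) = 0.0291
Q = 46600, so δQ = 0.0291 × 46600 = 1360.

1360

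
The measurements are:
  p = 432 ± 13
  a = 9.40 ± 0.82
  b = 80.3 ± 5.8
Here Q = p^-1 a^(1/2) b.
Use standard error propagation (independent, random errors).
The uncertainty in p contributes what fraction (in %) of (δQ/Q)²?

11.3%

(δQ/Q)² = (-1·δp/p)² + (½·δa/a)² + (1·δb/b)²
  p term: (-1×0.0301)² = 0.000906
  a term: (0.5×0.0872)² = 0.00190
  b term: (1×0.0722)² = 0.00522
Total = 0.00803. Share from p = 0.000906/0.00803 = 0.113.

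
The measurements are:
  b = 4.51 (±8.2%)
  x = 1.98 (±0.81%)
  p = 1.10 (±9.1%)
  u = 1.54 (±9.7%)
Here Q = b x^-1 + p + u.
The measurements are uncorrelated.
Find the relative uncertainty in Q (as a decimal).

0.0529

Let w = b·x^-1 = 2.28. δw/w = √((1·δb/b)² + (-1·δx/x)²) = √(0.00672 + 6.56e-05) = 0.0824, so δw = 0.188.
Q = w + p + u: δQ = √(δw² + δp² + δu²) = √(0.0352 + 0.0100 + 0.0223) = 0.260
Q = 4.92, so δQ/Q = 0.260/4.92 = 0.0529.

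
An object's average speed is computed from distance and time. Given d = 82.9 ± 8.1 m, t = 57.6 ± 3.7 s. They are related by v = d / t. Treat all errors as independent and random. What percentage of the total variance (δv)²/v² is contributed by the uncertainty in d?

69.8%

(δv/v)² = (1·δd/d)² + (-1·δt/t)²
  d term: (1×0.0977)² = 0.00955
  t term: (-1×0.0642)² = 0.00413
Total = 0.0137. Share from d = 0.00955/0.0137 = 0.698.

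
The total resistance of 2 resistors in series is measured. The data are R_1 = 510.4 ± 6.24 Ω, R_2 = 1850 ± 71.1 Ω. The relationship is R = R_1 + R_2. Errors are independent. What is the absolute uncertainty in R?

71.4 Ω

Each term contributes (cᵢ δxᵢ)² to (δR)²:
  (δR_1)² = 38.9;  (δR_2)² = 5060
δR = √(5090) = 71.4 Ω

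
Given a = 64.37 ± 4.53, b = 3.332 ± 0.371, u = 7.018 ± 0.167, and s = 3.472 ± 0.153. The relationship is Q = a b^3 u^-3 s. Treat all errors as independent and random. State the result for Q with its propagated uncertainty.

23.92 ± 8.41

Products/powers → add relative errors in quadrature, weighted by exponent:
  (1·δa/a)² = (1×0.0704)² = 0.00495;  (3·δb/b)² = (3×0.111)² = 0.112;  (-3·δu/u)² = (-3×0.0238)² = 0.00510;  (1·δs/s)² = (1×0.0441)² = 0.00194
δQ/Q = √(0.124) = 0.352
Q = 23.92, so δQ = 0.352 × 23.92 = 8.41.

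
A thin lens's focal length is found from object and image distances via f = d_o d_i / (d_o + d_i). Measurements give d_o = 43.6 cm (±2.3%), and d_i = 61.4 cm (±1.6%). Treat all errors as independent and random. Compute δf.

∂f/∂d_o = (d_i/(d_o+d_i))² = 0.342;  ∂f/∂d_i = (d_o/(d_o+d_i))² = 0.172
δf = √((∂f/∂d_o · δd_o)² + (∂f/∂d_i · δd_i)²) = √(0.118 + 0.0287) = 0.382 cm

0.382 cm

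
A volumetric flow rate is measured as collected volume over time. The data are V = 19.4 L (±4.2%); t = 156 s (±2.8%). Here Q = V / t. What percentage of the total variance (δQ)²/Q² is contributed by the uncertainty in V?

(δQ/Q)² = (1·δV/V)² + (-1·δt/t)²
  V term: (1×0.0420)² = 0.00176
  t term: (-1×0.0280)² = 0.000784
Total = 0.00255. Share from V = 0.00176/0.00255 = 0.692.

69.2%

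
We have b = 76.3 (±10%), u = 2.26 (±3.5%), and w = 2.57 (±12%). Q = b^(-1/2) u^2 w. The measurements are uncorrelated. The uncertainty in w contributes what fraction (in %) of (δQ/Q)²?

(δQ/Q)² = (−½·δb/b)² + (2·δu/u)² + (1·δw/w)²
  b term: (-0.5×0.100)² = 0.00250
  u term: (2×0.0350)² = 0.00490
  w term: (1×0.120)² = 0.0144
Total = 0.0218. Share from w = 0.0144/0.0218 = 0.661.

66.1%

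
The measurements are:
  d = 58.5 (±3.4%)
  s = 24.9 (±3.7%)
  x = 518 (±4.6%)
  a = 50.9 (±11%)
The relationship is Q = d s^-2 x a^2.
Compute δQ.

Since Q is a product/quotient, work with relative uncertainties:
  (1·δd/d)² = (1×0.0340)² = 0.00116;  (-2·δs/s)² = (-2×0.0370)² = 0.00548;  (1·δx/x)² = (1×0.0460)² = 0.00212;  (2·δa/a)² = (2×0.110)² = 0.0484
δQ/Q = √(0.0571) = 0.239
Q = 1.27e+05, so δQ = 0.239 × 1.27e+05 = 30300.

30300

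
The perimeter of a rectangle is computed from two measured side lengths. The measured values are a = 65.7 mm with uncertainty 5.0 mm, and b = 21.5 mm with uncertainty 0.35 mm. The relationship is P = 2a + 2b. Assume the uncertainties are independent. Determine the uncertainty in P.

10.0 mm

Each term contributes (cᵢ δxᵢ)² to (δP)²:
  (2·δa)² = 100;  (2·δb)² = 0.490
δP = √(100) = 10.0 mm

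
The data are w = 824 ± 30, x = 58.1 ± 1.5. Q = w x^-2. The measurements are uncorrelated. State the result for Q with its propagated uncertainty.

0.244 ± 0.0154

Since Q is a product/quotient, work with relative uncertainties:
  (1·δw/w)² = (1×0.0364)² = 0.00133;  (-2·δx/x)² = (-2×0.0258)² = 0.00267
δQ/Q = √(0.00399) = 0.0632
Q = 0.244, so δQ = 0.0632 × 0.244 = 0.0154.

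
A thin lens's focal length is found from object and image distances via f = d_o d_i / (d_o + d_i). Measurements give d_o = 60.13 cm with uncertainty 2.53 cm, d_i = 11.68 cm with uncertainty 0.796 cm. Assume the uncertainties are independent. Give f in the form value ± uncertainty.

∂f/∂d_o = (d_i/(d_o+d_i))² = 0.0265;  ∂f/∂d_i = (d_o/(d_o+d_i))² = 0.701
δf = √((∂f/∂d_o · δd_o)² + (∂f/∂d_i · δd_i)²) = √(0.00448 + 0.311) = 0.562 cm
f = 9.780 cm.

9.780 ± 0.562 cm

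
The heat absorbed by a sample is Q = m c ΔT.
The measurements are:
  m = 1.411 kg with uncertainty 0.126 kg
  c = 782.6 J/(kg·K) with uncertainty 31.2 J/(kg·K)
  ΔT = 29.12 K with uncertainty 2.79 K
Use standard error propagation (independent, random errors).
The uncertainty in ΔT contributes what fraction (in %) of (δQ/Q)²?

(δQ/Q)² = (1·δm/m)² + (1·δc/c)² + (1·δΔT/ΔT)²
  m term: (1×0.0893)² = 0.00797
  c term: (1×0.0399)² = 0.00159
  ΔT term: (1×0.0958)² = 0.00918
Total = 0.0187. Share from ΔT = 0.00918/0.0187 = 0.490.

49.0%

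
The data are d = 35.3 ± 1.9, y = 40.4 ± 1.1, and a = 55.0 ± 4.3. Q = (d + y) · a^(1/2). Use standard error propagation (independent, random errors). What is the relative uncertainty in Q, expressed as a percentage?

Let u = d + y = 75.7. δu = √(δd² + δy²) = √(3.61 + 1.21) = 2.20, so δu/u = 0.0290.
Q is then a monomial in u, a:
δQ/Q = √((δu/u)² + (½·δa/a)²) = √(0.000841 + 0.00153) = 0.0487

4.87%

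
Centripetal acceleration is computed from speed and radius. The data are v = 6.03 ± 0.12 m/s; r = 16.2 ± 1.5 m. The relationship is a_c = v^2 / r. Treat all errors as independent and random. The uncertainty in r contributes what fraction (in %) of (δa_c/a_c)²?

84.4%

(δa_c/a_c)² = (2·δv/v)² + (-1·δr/r)²
  v term: (2×0.0199)² = 0.00158
  r term: (-1×0.0926)² = 0.00857
Total = 0.0102. Share from r = 0.00857/0.0102 = 0.844.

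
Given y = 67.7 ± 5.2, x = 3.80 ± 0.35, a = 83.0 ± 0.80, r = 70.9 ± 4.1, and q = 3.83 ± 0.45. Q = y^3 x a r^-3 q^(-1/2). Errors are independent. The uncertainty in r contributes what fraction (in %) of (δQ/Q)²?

31.6%

(δQ/Q)² = (3·δy/y)² + (1·δx/x)² + (1·δa/a)² + (-3·δr/r)² + (−½·δq/q)²
  y term: (3×0.0768)² = 0.0531
  x term: (1×0.0921)² = 0.00848
  a term: (1×0.00964)² = 9.29e-05
  r term: (-3×0.0578)² = 0.0301
  q term: (-0.5×0.117)² = 0.00345
Total = 0.0952. Share from r = 0.0301/0.0952 = 0.316.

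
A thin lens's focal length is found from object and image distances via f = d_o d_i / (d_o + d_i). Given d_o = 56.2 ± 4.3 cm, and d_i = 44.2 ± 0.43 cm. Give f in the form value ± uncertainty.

24.7 ± 0.844 cm

∂f/∂d_o = (d_i/(d_o+d_i))² = 0.194;  ∂f/∂d_i = (d_o/(d_o+d_i))² = 0.313
δf = √((∂f/∂d_o · δd_o)² + (∂f/∂d_i · δd_i)²) = √(0.695 + 0.0182) = 0.844 cm
f = 24.7 cm.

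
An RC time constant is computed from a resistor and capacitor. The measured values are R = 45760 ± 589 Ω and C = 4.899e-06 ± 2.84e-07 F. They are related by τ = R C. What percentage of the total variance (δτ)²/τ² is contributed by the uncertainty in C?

(δτ/τ)² = (1·δR/R)² + (1·δC/C)²
  R term: (1×0.0129)² = 0.000166
  C term: (1×0.0580)² = 0.00336
Total = 0.00353. Share from C = 0.00336/0.00353 = 0.953.

95.3%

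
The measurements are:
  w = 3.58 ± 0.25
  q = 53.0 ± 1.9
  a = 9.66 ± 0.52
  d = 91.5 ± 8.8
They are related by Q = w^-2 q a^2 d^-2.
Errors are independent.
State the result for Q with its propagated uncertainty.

0.0461 ± 0.0121

Products/powers → add relative errors in quadrature, weighted by exponent:
  (-2·δw/w)² = (-2×0.0698)² = 0.0195;  (1·δq/q)² = (1×0.0358)² = 0.00129;  (2·δa/a)² = (2×0.0538)² = 0.0116;  (-2·δd/d)² = (-2×0.0962)² = 0.0370
δQ/Q = √(0.0694) = 0.263
Q = 0.0461, so δQ = 0.263 × 0.0461 = 0.0121.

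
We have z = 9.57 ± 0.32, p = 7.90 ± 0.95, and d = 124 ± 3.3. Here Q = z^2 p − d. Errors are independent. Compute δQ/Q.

0.166

Let w = z^2·p = 724. δw/w = √((2·δz/z)² + (1·δp/p)²) = √(0.00447 + 0.0145) = 0.138, so δw = 99.6.
Q = w − d: δQ = √(δw² + δd²) = √(9910 + 10.9) = 99.6
Q = 600, so δQ/Q = 99.6/600 = 0.166.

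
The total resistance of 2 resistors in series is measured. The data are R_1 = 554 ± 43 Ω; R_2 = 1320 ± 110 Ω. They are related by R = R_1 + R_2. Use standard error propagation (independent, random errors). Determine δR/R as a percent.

Sums and differences: (δR)² = Σ (cᵢ δxᵢ)².
  (δR_1)² = 1850;  (δR_2)² = 12100
δR = √(13900) = 118 Ω
R = 1870 Ω, so δR/R = 118/1870 = 0.0630.

6.30%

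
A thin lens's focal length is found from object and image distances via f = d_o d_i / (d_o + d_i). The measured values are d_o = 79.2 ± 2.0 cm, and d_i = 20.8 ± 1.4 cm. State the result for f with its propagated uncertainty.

16.5 ± 0.882 cm

∂f/∂d_o = (d_i/(d_o+d_i))² = 0.0433;  ∂f/∂d_i = (d_o/(d_o+d_i))² = 0.627
δf = √((∂f/∂d_o · δd_o)² + (∂f/∂d_i · δd_i)²) = √(0.00749 + 0.771) = 0.882 cm
f = 16.5 cm.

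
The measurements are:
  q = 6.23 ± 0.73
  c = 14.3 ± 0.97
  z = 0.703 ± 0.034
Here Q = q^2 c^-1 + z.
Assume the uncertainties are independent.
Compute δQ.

Let p = q^2·c^-1 = 2.71. δp/p = √((2·δq/q)² + (-1·δc/c)²) = √(0.0549 + 0.00460) = 0.244, so δp = 0.662.
Q = p + z: δQ = √(δp² + δz²) = √(0.438 + 0.00116) = 0.663

0.663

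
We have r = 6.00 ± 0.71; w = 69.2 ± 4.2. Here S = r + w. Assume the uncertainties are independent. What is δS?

4.26

S is a linear combination, so absolute uncertainties add in quadrature:
  (δr)² = 0.504;  (δw)² = 17.6
δS = √(18.1) = 4.26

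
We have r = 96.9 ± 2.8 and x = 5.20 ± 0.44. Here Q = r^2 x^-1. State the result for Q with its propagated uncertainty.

1810 ± 185

Q is a product of powers, so relative uncertainties combine in quadrature:
  (2·δr/r)² = (2×0.0289)² = 0.00334;  (-1·δx/x)² = (-1×0.0846)² = 0.00716
δQ/Q = √(0.0105) = 0.102
Q = 1810, so δQ = 0.102 × 1810 = 185.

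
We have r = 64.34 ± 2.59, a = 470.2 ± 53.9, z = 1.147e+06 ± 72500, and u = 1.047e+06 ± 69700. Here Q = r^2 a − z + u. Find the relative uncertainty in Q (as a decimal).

Let p = r^2·a = 1.946e+06. δp/p = √((2·δr/r)² + (1·δa/a)²) = √(0.00648 + 0.0131) = 0.140, so δp = 2.73e+05.
Q = p − z + u: δQ = √(δp² + δz² + δu²) = √(7.43e+10 + 5.26e+09 + 4.86e+09) = 2.91e+05
Q = 1.846e+06, so δQ/Q = 2.91e+05/1.846e+06 = 0.157.

0.157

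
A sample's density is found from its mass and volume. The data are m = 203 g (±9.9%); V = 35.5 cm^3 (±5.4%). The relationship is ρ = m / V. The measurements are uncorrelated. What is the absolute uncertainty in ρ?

0.645 g/cm^3

ρ is a product of powers, so relative uncertainties combine in quadrature:
  (1·δm/m)² = (1×0.0990)² = 0.00980;  (-1·δV/V)² = (-1×0.0540)² = 0.00292
δρ/ρ = √(0.0127) = 0.113
ρ = 5.72 g/cm^3, so δρ = 0.113 × 5.72 = 0.645 g/cm^3.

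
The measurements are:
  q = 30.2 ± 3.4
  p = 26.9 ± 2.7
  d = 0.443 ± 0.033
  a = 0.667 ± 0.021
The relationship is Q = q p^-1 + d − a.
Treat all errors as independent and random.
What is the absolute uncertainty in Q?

0.174

Let w = q·p^-1 = 1.12. δw/w = √((1·δq/q)² + (-1·δp/p)²) = √(0.0127 + 0.0101) = 0.151, so δw = 0.169.
Q = w + d − a: δQ = √(δw² + δd² + δa²) = √(0.0287 + 0.00109 + 0.000441) = 0.174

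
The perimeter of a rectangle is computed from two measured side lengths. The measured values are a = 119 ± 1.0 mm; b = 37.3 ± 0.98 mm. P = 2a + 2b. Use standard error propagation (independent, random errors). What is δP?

Sums and differences: (δP)² = Σ (cᵢ δxᵢ)².
  (2·δa)² = 4.00;  (2·δb)² = 3.84
δP = √(7.84) = 2.80 mm

2.80 mm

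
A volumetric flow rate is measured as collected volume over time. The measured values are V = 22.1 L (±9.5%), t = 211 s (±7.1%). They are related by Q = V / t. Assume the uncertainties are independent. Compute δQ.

Since Q is a product/quotient, work with relative uncertainties:
  (1·δV/V)² = (1×0.0950)² = 0.00903;  (-1·δt/t)² = (-1×0.0710)² = 0.00504
δQ/Q = √(0.0141) = 0.119
Q = 0.105 L/s, so δQ = 0.119 × 0.105 = 0.0124 L/s.

0.0124 L/s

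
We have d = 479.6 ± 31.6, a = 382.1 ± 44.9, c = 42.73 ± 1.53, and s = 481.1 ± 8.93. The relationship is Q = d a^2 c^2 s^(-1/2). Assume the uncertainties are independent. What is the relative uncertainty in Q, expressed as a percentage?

25.5%

Q is a product of powers, so relative uncertainties combine in quadrature:
  (1·δd/d)² = (1×0.0659)² = 0.00434;  (2·δa/a)² = (2×0.118)² = 0.0552;  (2·δc/c)² = (2×0.0358)² = 0.00513;  (−½·δs/s)² = (-0.5×0.0186)² = 8.61e-05
δQ/Q = √(0.0648) = 0.255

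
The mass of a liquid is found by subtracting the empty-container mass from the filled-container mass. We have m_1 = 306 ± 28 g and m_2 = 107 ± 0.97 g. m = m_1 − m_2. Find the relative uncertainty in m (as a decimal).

Sums and differences: (δm)² = Σ (cᵢ δxᵢ)².
  (δm_1)² = 784;  (δm_2)² = 0.941
δm = √(785) = 28.0 g
m = 199 g, so δm/m = 28.0/199 = 0.141.

0.141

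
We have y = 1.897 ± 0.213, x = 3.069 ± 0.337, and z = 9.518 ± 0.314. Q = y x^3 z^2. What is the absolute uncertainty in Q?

Each factor contributes (exponent × relative error)² to (δQ/Q)²:
  (1·δy/y)² = (1×0.112)² = 0.0126;  (3·δx/x)² = (3×0.110)² = 0.109;  (2·δz/z)² = (2×0.0330)² = 0.00435
δQ/Q = √(0.125) = 0.354
Q = 4968, so δQ = 0.354 × 4968 = 1760.

1760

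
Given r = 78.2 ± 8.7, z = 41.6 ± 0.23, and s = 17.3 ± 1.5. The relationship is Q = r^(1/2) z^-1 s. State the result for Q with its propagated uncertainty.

Each factor contributes (exponent × relative error)² to (δQ/Q)²:
  (½·δr/r)² = (0.5×0.111)² = 0.00309;  (-1·δz/z)² = (-1×0.00553)² = 3.06e-05;  (1·δs/s)² = (1×0.0867)² = 0.00752
δQ/Q = √(0.0106) = 0.103
Q = 3.68, so δQ = 0.103 × 3.68 = 0.379.

3.68 ± 0.379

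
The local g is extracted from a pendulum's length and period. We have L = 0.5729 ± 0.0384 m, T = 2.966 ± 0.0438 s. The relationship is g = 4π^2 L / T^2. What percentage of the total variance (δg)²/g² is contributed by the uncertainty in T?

(δg/g)² = (1·δL/L)² + (-2·δT/T)²
  L term: (1×0.0670)² = 0.00449
  T term: (-2×0.0148)² = 0.000872
Total = 0.00536. Share from T = 0.000872/0.00536 = 0.163.

16.3%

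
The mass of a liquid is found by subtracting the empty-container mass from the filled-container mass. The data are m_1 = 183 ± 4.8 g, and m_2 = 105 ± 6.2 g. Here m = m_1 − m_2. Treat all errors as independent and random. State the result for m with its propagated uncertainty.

m is a linear combination, so absolute uncertainties add in quadrature:
  (δm_1)² = 23.0;  (δm_2)² = 38.4
δm = √(61.5) = 7.84 g
m = 78.0 g.

78.0 ± 7.84 g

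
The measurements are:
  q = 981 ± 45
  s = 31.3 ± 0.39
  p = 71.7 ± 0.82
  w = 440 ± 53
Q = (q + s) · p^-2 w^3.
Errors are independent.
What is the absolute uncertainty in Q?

6.12e+06

Let u = q + s = 1010. δu = √(δq² + δs²) = √(2020 + 0.152) = 45.0, so δu/u = 0.0445.
Q is then a monomial in u, p, w:
δQ/Q = √((δu/u)² + (-2·δp/p)² + (3·δw/w)²) = √(0.00198 + 0.000523 + 0.131) = 0.365
Q = 1.68e+07, so δQ = 0.365 × 1.68e+07 = 6.12e+06.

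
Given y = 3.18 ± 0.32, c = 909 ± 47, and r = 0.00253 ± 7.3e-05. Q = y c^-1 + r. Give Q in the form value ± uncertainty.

Let p = y·c^-1 = 0.00350. δp/p = √((1·δy/y)² + (-1·δc/c)²) = √(0.0101 + 0.00267) = 0.113, so δp = 0.000396.
Q = p + r: δQ = √(δp² + δr²) = √(1.57e-07 + 5.33e-09) = 0.000402
Q = 0.00603.

0.00603 ± 0.000402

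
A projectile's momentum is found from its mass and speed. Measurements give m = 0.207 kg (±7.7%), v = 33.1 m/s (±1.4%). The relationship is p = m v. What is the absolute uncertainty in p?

Each factor contributes (exponent × relative error)² to (δp/p)²:
  (1·δm/m)² = (1×0.0770)² = 0.00593;  (1·δv/v)² = (1×0.0140)² = 0.000196
δp/p = √(0.00613) = 0.0783
p = 6.85 kg·m/s, so δp = 0.0783 × 6.85 = 0.536 kg·m/s.

0.536 kg·m/s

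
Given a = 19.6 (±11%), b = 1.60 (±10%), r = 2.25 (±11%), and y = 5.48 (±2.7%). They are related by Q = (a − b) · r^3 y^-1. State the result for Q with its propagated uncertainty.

37.4 ± 13.2

Let u = a − b = 18.0. δu = √(δa² + δb²) = √(4.65 + 0.0256) = 2.16, so δu/u = 0.120.
Q is then a monomial in u, r, y:
δQ/Q = √((δu/u)² + (3·δr/r)² + (-1·δy/y)²) = √(0.0144 + 0.109 + 0.000729) = 0.352
Q = 37.4, so δQ = 0.352 × 37.4 = 13.2.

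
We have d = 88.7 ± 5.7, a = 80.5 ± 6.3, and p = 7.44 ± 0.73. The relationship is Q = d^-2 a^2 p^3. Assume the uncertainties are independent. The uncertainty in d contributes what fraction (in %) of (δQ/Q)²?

(δQ/Q)² = (-2·δd/d)² + (2·δa/a)² + (3·δp/p)²
  d term: (-2×0.0643)² = 0.0165
  a term: (2×0.0783)² = 0.0245
  p term: (3×0.0981)² = 0.0866
Total = 0.128. Share from d = 0.0165/0.128 = 0.129.

12.9%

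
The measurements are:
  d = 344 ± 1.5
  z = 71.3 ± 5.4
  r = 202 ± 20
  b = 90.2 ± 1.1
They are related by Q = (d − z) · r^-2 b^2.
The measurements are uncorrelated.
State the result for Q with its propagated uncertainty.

Let u = d − z = 273. δu = √(δd² + δz²) = √(2.25 + 29.2) = 5.60, so δu/u = 0.0206.
Q is then a monomial in u, r, b:
δQ/Q = √((δu/u)² + (-2·δr/r)² + (2·δb/b)²) = √(0.000422 + 0.0392 + 0.000595) = 0.201
Q = 54.4, so δQ = 0.201 × 54.4 = 10.9.

54.4 ± 10.9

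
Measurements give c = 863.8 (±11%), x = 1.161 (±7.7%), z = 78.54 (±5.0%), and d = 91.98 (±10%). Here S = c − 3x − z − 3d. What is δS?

Each term contributes (cᵢ δxᵢ)² to (δS)²:
  (δc)² = 9030;  (3·δx)² = 0.0719;  (δz)² = 15.4;  (3·δd)² = 761
δS = √(9810) = 99.0

99.0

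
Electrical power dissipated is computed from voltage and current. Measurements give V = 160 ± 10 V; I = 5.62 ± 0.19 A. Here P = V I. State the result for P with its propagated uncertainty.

P is a product of powers, so relative uncertainties combine in quadrature:
  (1·δV/V)² = (1×0.0625)² = 0.00391;  (1·δI/I)² = (1×0.0338)² = 0.00114
δP/P = √(0.00505) = 0.0711
P = 899 W, so δP = 0.0711 × 899 = 63.9 W.

899 ± 63.9 W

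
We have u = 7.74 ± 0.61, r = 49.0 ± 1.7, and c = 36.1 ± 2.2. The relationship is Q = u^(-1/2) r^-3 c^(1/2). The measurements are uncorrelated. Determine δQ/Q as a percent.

11.5%

For a monomial Q ∝ u^(-1/2), r^-3, c^(1/2), fractional errors add in quadrature:
  (−½·δu/u)² = (-0.5×0.0788)² = 0.00155;  (-3·δr/r)² = (-3×0.0347)² = 0.0108;  (½·δc/c)² = (0.5×0.0609)² = 0.000928
δQ/Q = √(0.0133) = 0.115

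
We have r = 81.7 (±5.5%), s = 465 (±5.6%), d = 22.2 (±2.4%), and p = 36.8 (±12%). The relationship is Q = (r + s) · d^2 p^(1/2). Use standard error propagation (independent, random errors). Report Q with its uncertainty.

Let u = r + s = 547. δu = √(δr² + δs²) = √(20.2 + 678) = 26.4, so δu/u = 0.0483.
Q is then a monomial in u, d, p:
δQ/Q = √((δu/u)² + (2·δd/d)² + (½·δp/p)²) = √(0.00234 + 0.00230 + 0.00360) = 0.0908
Q = 1.63e+06, so δQ = 0.0908 × 1.63e+06 = 1.48e+05.

(1.63 ± 0.148) × 10^6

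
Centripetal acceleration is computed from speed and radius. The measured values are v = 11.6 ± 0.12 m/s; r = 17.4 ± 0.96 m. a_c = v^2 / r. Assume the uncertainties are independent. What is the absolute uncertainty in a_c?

a_c is a product of powers, so relative uncertainties combine in quadrature:
  (2·δv/v)² = (2×0.0103)² = 0.000428;  (-1·δr/r)² = (-1×0.0552)² = 0.00304
δa_c/a_c = √(0.00347) = 0.0589
a_c = 7.73 m/s^2, so δa_c = 0.0589 × 7.73 = 0.456 m/s^2.

0.456 m/s^2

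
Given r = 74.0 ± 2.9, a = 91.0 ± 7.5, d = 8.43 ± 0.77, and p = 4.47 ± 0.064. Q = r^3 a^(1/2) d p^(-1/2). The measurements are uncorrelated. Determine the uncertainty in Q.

For a monomial Q ∝ r^3, a^(1/2), d, p^(-1/2), fractional errors add in quadrature:
  (3·δr/r)² = (3×0.0392)² = 0.0138;  (½·δa/a)² = (0.5×0.0824)² = 0.00170;  (1·δd/d)² = (1×0.0913)² = 0.00834;  (−½·δp/p)² = (-0.5×0.0143)² = 5.12e-05
δQ/Q = √(0.0239) = 0.155
Q = 1.54e+07, so δQ = 0.155 × 1.54e+07 = 2.38e+06.

2.38e+06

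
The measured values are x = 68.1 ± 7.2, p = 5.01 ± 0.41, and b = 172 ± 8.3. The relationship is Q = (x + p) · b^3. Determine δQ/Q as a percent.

Let u = x + p = 73.1. δu = √(δx² + δp²) = √(51.8 + 0.168) = 7.21, so δu/u = 0.0986.
Q is then a monomial in u, b:
δQ/Q = √((δu/u)² + (3·δb/b)²) = √(0.00973 + 0.0210) = 0.175

17.5%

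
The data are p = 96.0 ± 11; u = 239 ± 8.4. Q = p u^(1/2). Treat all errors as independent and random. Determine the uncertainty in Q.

Products/powers → add relative errors in quadrature, weighted by exponent:
  (1·δp/p)² = (1×0.115)² = 0.0131;  (½·δu/u)² = (0.5×0.0351)² = 0.000309
δQ/Q = √(0.0134) = 0.116
Q = 1480, so δQ = 0.116 × 1480 = 172.

172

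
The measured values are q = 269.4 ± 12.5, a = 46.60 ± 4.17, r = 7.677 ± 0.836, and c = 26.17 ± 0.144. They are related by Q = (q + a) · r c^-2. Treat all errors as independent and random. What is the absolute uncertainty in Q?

Let u = q + a = 316.0. δu = √(δq² + δa²) = √(156 + 17.4) = 13.2, so δu/u = 0.0417.
Q is then a monomial in u, r, c:
δQ/Q = √((δu/u)² + (1·δr/r)² + (-2·δc/c)²) = √(0.00174 + 0.0119 + 0.000121) = 0.117
Q = 3.542, so δQ = 0.117 × 3.542 = 0.415.

0.415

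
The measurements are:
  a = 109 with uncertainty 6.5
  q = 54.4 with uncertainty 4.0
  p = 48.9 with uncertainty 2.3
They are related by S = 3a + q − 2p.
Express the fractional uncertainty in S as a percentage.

7.20%

Absolute uncertainties add in quadrature for a linear combination:
  (3·δa)² = 380;  (δq)² = 16.0;  (2·δp)² = 21.2
δS = √(417) = 20.4
S = 284, so δS/S = 20.4/284 = 0.0720.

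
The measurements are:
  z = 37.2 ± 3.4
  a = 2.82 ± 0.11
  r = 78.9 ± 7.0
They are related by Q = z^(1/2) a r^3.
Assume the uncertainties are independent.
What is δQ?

2.31e+06

For a monomial Q ∝ z^(1/2), a, r^3, fractional errors add in quadrature:
  (½·δz/z)² = (0.5×0.0914)² = 0.00209;  (1·δa/a)² = (1×0.0390)² = 0.00152;  (3·δr/r)² = (3×0.0887)² = 0.0708
δQ/Q = √(0.0745) = 0.273
Q = 8.45e+06, so δQ = 0.273 × 8.45e+06 = 2.31e+06.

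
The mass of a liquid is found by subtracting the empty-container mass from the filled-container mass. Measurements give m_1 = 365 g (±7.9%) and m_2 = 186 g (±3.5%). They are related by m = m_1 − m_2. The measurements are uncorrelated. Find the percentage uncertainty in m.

16.5%

Sums and differences: (δm)² = Σ (cᵢ δxᵢ)².
  (δm_1)² = 831;  (δm_2)² = 42.4
δm = √(874) = 29.6 g
m = 179 g, so δm/m = 29.6/179 = 0.165.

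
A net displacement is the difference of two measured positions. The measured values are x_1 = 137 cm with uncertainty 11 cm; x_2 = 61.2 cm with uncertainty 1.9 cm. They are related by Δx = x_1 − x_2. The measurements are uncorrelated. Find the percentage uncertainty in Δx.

For a sum/difference, combine absolute errors in quadrature:
  (δx_1)² = 121;  (δx_2)² = 3.61
δΔx = √(125) = 11.2 cm
Δx = 75.8 cm, so δΔx/Δx = 11.2/75.8 = 0.147.

14.7%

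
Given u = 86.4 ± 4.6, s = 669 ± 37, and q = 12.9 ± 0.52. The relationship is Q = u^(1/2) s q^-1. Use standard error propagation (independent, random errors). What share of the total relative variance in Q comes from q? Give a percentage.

(δQ/Q)² = (½·δu/u)² + (1·δs/s)² + (-1·δq/q)²
  u term: (0.5×0.0532)² = 0.000709
  s term: (1×0.0553)² = 0.00306
  q term: (-1×0.0403)² = 0.00162
Total = 0.00539. Share from q = 0.00162/0.00539 = 0.301.

30.1%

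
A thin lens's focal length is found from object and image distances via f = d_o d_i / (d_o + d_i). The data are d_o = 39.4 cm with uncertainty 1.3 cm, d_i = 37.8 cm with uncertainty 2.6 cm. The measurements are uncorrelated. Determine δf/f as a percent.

∂f/∂d_o = (d_i/(d_o+d_i))² = 0.240;  ∂f/∂d_i = (d_o/(d_o+d_i))² = 0.260
δf = √((∂f/∂d_o · δd_o)² + (∂f/∂d_i · δd_i)²) = √(0.0971 + 0.459) = 0.745 cm
f = 19.3 cm, so δf/f = 0.745/19.3 = 0.0386.

3.86%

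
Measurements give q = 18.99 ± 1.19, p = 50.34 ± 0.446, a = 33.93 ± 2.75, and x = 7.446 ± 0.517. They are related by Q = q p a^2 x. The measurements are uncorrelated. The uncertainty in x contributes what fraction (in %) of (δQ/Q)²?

13.7%

(δQ/Q)² = (1·δq/q)² + (1·δp/p)² + (2·δa/a)² + (1·δx/x)²
  q term: (1×0.0627)² = 0.00393
  p term: (1×0.00886)² = 7.85e-05
  a term: (2×0.0810)² = 0.0263
  x term: (1×0.0694)² = 0.00482
Total = 0.0351. Share from x = 0.00482/0.0351 = 0.137.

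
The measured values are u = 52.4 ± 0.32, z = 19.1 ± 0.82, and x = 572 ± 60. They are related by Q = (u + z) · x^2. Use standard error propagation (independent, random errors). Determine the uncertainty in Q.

Let w = u + z = 71.5. δw = √(δu² + δz²) = √(0.102 + 0.672) = 0.880, so δw/w = 0.0123.
Q is then a monomial in w, x:
δQ/Q = √((δw/w)² + (2·δx/x)²) = √(0.000152 + 0.0440) = 0.210
Q = 2.34e+07, so δQ = 0.210 × 2.34e+07 = 4.92e+06.

4.92e+06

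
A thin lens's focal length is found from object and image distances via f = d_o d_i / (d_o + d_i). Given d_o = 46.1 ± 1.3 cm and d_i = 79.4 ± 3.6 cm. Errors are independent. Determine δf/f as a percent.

∂f/∂d_o = (d_i/(d_o+d_i))² = 0.400;  ∂f/∂d_i = (d_o/(d_o+d_i))² = 0.135
δf = √((∂f/∂d_o · δd_o)² + (∂f/∂d_i · δd_i)²) = √(0.271 + 0.236) = 0.712 cm
f = 29.2 cm, so δf/f = 0.712/29.2 = 0.0244.

2.44%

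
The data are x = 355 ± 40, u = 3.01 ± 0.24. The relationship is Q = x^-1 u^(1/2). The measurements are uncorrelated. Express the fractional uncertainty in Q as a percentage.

Relative error in a monomial: (δQ/Q)² = Σ (nᵢ · δxᵢ/xᵢ)².
  (-1·δx/x)² = (-1×0.113)² = 0.0127;  (½·δu/u)² = (0.5×0.0797)² = 0.00159
δQ/Q = √(0.0143) = 0.120

12.0%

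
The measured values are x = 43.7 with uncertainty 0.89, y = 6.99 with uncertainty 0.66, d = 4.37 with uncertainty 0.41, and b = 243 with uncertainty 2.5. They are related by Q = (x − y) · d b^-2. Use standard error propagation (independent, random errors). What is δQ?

Let u = x − y = 36.7. δu = √(δx² + δy²) = √(0.792 + 0.436) = 1.11, so δu/u = 0.0302.
Q is then a monomial in u, d, b:
δQ/Q = √((δu/u)² + (1·δd/d)² + (-2·δb/b)²) = √(0.000911 + 0.00880 + 0.000423) = 0.101
Q = 0.00272, so δQ = 0.101 × 0.00272 = 0.000274.

0.000274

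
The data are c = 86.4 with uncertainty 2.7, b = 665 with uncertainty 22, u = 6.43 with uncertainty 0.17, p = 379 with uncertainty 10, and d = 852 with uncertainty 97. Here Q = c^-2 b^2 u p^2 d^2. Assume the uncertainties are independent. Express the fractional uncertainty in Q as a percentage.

Products/powers → add relative errors in quadrature, weighted by exponent:
  (-2·δc/c)² = (-2×0.0312)² = 0.00391;  (2·δb/b)² = (2×0.0331)² = 0.00438;  (1·δu/u)² = (1×0.0264)² = 0.000699;  (2·δp/p)² = (2×0.0264)² = 0.00278;  (2·δd/d)² = (2×0.114)² = 0.0518
δQ/Q = √(0.0636) = 0.252

25.2%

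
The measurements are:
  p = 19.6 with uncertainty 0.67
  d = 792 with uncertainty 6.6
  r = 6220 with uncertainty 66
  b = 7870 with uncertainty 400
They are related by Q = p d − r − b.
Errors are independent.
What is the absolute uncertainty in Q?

680

Let w = p·d = 15500. δw/w = √((1·δp/p)² + (1·δd/d)²) = √(0.00117 + 6.94e-05) = 0.0352, so δw = 546.
Q = w − r − b: δQ = √(δw² + δr² + δb²) = √(2.98e+05 + 4360 + 1.6e+05) = 680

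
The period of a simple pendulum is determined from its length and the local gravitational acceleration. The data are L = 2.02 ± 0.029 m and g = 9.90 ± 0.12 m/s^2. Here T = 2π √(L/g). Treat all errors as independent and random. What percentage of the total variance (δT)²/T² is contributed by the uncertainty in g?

(δT/T)² = (½·δL/L)² + (−½·δg/g)²
  L term: (0.5×0.0144)² = 5.15e-05
  g term: (-0.5×0.0121)² = 3.67e-05
Total = 8.83e-05. Share from g = 3.67e-05/8.83e-05 = 0.416.

41.6%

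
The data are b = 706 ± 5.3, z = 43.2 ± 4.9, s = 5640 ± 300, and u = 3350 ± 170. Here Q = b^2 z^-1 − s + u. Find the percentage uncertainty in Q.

14.8%

Let p = b^2·z^-1 = 11500. δp/p = √((2·δb/b)² + (-1·δz/z)²) = √(0.000225 + 0.0129) = 0.114, so δp = 1320.
Q = p − s + u: δQ = √(δp² + δs² + δu²) = √(1.74e+06 + 90000 + 28900) = 1360
Q = 9250, so δQ/Q = 1360/9250 = 0.148.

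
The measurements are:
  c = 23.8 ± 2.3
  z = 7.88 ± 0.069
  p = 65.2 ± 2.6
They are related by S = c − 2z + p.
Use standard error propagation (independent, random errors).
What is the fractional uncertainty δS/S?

Each term contributes (cᵢ δxᵢ)² to (δS)²:
  (δc)² = 5.29;  (2·δz)² = 0.0190;  (δp)² = 6.76
δS = √(12.1) = 3.47
S = 73.2, so δS/S = 3.47/73.2 = 0.0474.

0.0474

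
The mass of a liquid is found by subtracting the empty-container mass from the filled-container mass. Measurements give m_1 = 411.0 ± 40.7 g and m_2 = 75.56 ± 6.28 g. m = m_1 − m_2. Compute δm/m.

0.123

m is a linear combination, so absolute uncertainties add in quadrature:
  (δm_1)² = 1660;  (δm_2)² = 39.4
δm = √(1700) = 41.2 g
m = 335.4 g, so δm/m = 41.2/335.4 = 0.123.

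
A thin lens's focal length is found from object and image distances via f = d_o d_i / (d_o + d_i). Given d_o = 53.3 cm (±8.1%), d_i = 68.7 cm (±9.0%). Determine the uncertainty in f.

∂f/∂d_o = (d_i/(d_o+d_i))² = 0.317;  ∂f/∂d_i = (d_o/(d_o+d_i))² = 0.191
δf = √((∂f/∂d_o · δd_o)² + (∂f/∂d_i · δd_i)²) = √(1.87 + 1.39) = 1.81 cm

1.81 cm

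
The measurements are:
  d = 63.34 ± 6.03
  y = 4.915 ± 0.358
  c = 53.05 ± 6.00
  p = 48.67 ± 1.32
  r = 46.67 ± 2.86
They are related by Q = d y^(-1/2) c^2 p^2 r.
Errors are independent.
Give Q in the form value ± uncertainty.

(8.889 ± 2.32) × 10^9

Products/powers → add relative errors in quadrature, weighted by exponent:
  (1·δd/d)² = (1×0.0952)² = 0.00906;  (−½·δy/y)² = (-0.5×0.0728)² = 0.00133;  (2·δc/c)² = (2×0.113)² = 0.0512;  (2·δp/p)² = (2×0.0271)² = 0.00294;  (1·δr/r)² = (1×0.0613)² = 0.00376
δQ/Q = √(0.0683) = 0.261
Q = 8.889e+09, so δQ = 0.261 × 8.889e+09 = 2.32e+09.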